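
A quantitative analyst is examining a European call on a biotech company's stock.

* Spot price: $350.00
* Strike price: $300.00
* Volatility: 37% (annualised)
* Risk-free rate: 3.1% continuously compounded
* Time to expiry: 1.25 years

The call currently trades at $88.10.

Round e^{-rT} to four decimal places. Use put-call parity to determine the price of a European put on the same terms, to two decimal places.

$26.70

exp(−rT) = exp(−0.031·1.25) = 0.9620
Put-call parity: C − P = S − K·e^(−rT) = 350 − 300·0.9620 = 350 − 288.6000 = 61.4000
P = C − (C − P) = 88.10 − (61.4000) = 26.7000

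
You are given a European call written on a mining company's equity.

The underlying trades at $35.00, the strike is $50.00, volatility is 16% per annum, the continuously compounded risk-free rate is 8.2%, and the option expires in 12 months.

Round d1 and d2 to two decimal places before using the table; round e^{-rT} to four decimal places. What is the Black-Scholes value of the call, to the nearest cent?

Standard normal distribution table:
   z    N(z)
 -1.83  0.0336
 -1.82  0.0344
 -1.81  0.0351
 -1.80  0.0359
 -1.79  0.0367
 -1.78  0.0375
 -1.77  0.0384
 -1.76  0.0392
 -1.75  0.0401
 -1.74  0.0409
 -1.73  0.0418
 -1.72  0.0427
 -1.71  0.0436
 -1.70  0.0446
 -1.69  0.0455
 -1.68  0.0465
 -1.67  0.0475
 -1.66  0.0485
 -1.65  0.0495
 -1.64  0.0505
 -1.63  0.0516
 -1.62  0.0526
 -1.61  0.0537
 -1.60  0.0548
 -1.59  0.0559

σ√T = 0.16·√1 = 0.1600
d₁ = [ln(35/50) + (0.082 + 0.16²/2)·1] / 0.1600 = [-0.3567 + 0.0948] / 0.1600 = -1.6367 → -1.64
d₂ = d₁ − σ√T = -1.6367 − 0.1600 = -1.7967 → -1.80
e^(−rT) = e^(−0.082·1) = 0.9213
N(d₁) = N(-1.64) = 0.0505;  N(d₂) = N(-1.80) = 0.0359
C = 35·0.0505 − 50·0.9213·0.0359 = 1.7675 − 1.6537 = 0.1138

$0.11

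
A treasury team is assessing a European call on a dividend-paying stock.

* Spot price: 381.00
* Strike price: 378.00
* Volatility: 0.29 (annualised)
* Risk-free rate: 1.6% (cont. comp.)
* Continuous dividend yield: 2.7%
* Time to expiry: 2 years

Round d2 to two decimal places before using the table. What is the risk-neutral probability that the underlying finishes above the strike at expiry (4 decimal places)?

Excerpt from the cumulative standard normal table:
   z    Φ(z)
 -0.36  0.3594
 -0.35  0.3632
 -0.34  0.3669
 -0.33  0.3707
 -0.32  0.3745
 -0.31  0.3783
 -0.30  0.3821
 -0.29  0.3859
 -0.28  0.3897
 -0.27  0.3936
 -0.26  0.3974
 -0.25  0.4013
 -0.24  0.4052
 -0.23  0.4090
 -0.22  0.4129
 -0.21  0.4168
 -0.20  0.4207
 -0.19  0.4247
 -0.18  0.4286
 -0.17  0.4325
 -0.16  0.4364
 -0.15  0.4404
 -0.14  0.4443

0.4052

σ√T = 0.29·√2 = 0.4101
d₁ = [ln(381/378) + (0.016 − 0.027 + 0.29²/2)·2] / 0.4101 = [0.0079 + 0.0621] / 0.4101 = 0.1707 ≈ 0.17
d₂ = d₁ − σ√T = 0.1707 − 0.4101 = -0.2394 ≈ -0.24
Pr(exercise) under Q = N(d₂) = 0.4052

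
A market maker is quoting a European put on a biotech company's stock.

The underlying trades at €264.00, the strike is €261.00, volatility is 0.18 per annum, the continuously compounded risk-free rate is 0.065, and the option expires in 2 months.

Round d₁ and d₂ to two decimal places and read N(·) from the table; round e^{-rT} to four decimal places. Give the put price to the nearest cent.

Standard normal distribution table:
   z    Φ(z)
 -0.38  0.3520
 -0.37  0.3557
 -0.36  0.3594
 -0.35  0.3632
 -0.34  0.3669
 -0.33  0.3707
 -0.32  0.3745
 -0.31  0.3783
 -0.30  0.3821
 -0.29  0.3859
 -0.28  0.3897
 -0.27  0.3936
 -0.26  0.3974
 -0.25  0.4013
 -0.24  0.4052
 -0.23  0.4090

€4.76

T = 0.1667;  σ√T = 0.0735
ln(S/K) + (r + σ²/2)T = ln(264/261) + (0.065 + 0.18²/2)·0.1667 = 0.0114 + 0.0135 = 0.0250
d₁ = 0.0250 / 0.0735 = 0.3397 ≈ 0.34
d₂ = d₁ − σ√T = 0.3397 − 0.0735 = 0.2662 ≈ 0.27
exp(−rT) = exp(−0.065·0.1667) = 0.9892
N(−d₂) = N(-0.27) = 0.3936;  N(−d₁) = N(-0.34) = 0.3669
P = 261·0.9892·0.3936 − 264·0.3669 = 101.6201 − 96.8616 = 4.7585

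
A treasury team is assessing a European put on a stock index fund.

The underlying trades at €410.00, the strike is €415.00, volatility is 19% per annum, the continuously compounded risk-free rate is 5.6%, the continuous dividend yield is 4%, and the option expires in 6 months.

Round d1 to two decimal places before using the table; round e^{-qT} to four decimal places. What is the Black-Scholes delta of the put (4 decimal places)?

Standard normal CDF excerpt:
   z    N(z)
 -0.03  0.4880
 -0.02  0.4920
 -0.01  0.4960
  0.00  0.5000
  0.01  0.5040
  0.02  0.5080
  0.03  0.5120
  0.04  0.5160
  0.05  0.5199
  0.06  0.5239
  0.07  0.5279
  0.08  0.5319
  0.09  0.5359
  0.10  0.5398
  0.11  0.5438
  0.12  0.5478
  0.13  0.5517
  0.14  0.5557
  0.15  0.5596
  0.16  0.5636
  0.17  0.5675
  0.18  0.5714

T = 0.5;  σ√T = 0.1344
ln(S/K) + (r − q + σ²/2)T = ln(410/415) + (0.056 − 0.04 + 0.19²/2)·0.5 = -0.0121 + 0.0170 = 0.0049
d₁ = 0.0049 / 0.1344 = 0.0365 ≈ 0.04
N(d₁) = N(0.04) = 0.5160
Δ_put = exp(−qT)·(N(d₁) − 1) = 0.9802·(0.5160 − 1) = -0.4744

-0.4744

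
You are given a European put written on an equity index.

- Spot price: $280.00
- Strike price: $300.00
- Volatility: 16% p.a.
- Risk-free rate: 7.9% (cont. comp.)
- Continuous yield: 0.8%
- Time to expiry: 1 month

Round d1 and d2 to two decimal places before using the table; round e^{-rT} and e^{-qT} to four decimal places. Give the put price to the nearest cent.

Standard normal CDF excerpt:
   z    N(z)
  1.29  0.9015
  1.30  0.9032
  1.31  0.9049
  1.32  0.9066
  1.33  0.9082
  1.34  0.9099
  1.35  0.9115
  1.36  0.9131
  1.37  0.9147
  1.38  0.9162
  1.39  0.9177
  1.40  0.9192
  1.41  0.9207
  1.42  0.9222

T = 0.08333;  σ√T = 0.0462
d₁ = [ln(280/300) + (0.079 − 0.008 + 0.16²/2)·0.08333] / 0.0462 = [-0.0690 + 0.0070] / 0.0462 = -1.3425 ≈ -1.34
d₂ = d₁ − σ√T = -1.3425 − 0.0462 = -1.3887 ≈ -1.39
exp(−qT) = exp(−0.008·0.08333) = 0.9993;  exp(−rT) = exp(−0.079·0.08333) = 0.9934
N(−d₂) = N(1.39) = 0.9177;  N(−d₁) = N(1.34) = 0.9099
P = 300·0.9934·0.9177 − 280·0.9993·0.9099 = 273.4930 − 254.5937 = 18.8993

$18.90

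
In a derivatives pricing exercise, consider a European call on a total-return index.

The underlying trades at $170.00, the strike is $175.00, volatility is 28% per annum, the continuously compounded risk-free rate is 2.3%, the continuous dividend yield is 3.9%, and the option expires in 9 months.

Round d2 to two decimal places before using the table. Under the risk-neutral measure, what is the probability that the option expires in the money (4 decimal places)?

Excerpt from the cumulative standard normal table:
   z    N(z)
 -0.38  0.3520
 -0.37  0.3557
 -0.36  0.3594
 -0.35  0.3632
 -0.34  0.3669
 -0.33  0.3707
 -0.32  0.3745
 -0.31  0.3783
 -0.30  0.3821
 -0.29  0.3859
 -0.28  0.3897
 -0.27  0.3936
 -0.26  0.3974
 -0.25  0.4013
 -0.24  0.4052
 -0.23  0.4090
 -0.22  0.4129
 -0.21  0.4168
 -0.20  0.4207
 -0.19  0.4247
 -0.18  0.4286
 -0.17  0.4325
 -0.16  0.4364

T = 0.75;  σ√T = 0.2425
d₁ = [ln(170/175) + (0.023 − 0.039 + ½·0.28²)·0.75] / (σ√T) = (-0.0290 + 0.0174) / 0.2425 = -0.0478 → -0.05
d₂ = -0.0478 − 0.2425 = -0.2903 → -0.29
Pr(exercise) under Q = N(d₂) = 0.3859

0.3859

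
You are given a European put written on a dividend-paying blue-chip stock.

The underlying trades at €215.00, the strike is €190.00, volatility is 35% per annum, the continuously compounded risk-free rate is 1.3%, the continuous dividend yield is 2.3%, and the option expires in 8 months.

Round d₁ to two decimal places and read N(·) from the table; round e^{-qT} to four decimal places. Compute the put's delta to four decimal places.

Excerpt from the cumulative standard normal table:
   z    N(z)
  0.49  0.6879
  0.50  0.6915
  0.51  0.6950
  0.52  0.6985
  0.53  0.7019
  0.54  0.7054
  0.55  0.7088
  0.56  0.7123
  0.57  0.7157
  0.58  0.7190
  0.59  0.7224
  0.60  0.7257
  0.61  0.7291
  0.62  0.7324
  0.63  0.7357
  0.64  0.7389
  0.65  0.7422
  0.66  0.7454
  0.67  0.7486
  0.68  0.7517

-0.2868

σ√T = 0.35 × 0.8165 = 0.2858
d₁ = [ln(215/190) + (0.013 − 0.023 + ½·0.35²)·0.6667] / (σ√T) = (0.1236 + 0.0342) / 0.2858 = 0.5521 → 0.55
N(d₁) = N(0.55) = 0.7088
Δ_put = exp(−qT)·(N(d₁) − 1) = 0.9848·(0.7088 − 1) = -0.2868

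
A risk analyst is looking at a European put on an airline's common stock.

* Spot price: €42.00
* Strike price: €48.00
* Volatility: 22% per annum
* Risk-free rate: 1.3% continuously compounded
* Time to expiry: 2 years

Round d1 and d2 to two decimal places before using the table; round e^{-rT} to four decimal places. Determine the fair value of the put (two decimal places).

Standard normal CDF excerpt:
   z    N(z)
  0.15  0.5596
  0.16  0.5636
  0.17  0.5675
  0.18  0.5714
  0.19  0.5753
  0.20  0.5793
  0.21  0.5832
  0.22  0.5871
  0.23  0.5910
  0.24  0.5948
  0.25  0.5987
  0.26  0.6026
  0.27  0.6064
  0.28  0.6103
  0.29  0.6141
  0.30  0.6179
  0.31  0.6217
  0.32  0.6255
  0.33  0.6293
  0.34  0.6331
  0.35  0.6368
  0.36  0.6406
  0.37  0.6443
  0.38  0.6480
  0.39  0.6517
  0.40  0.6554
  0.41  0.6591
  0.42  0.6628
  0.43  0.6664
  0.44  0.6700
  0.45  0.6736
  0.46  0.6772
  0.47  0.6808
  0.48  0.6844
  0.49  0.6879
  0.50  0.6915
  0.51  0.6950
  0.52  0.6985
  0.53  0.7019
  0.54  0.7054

€8.18

T = 2;  σ√T = 0.3111
ln(S/K) + (r + σ²/2)T = ln(42/48) + (0.013 + 0.22²/2)·2 = -0.1335 + 0.0744 = -0.0591
d₁ = -0.0591 / 0.3111 = -0.1901 which rounds to -0.19
d₂ = d₁ − σ√T = -0.1901 − 0.3111 = -0.5012 which rounds to -0.50
e^(−rT) = e^(−0.013·2) = 0.9743
P = 48·0.9743·N(0.50) − 42·N(0.19) = 48·0.9743·0.6915 − 42·0.5753 = 32.3390 − 24.1626 = 8.1764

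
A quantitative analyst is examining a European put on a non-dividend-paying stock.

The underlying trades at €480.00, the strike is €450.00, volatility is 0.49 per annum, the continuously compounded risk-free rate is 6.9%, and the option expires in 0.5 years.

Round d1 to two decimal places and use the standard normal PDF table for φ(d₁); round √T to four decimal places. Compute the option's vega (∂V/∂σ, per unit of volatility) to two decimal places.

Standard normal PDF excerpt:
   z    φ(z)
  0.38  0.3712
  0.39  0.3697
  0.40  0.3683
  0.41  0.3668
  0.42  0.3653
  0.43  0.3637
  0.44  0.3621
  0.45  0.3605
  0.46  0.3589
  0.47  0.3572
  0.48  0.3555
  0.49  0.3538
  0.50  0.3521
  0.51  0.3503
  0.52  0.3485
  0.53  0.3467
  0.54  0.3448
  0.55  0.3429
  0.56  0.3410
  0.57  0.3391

121.81

σ√T = 0.49·√0.5 = 0.3465
d₁ = [ln(480/450) + (0.069 + 0.49²/2)·0.5] / 0.3465 = [0.0645 + 0.0945] / 0.3465 = 0.4591 ⇒ 0.46
√T = √0.5 = 0.7071
φ(d₁) = φ(0.46) = 0.3589
vega = S·φ(d₁)·√T = 480·0.3589·0.7071 = 121.8135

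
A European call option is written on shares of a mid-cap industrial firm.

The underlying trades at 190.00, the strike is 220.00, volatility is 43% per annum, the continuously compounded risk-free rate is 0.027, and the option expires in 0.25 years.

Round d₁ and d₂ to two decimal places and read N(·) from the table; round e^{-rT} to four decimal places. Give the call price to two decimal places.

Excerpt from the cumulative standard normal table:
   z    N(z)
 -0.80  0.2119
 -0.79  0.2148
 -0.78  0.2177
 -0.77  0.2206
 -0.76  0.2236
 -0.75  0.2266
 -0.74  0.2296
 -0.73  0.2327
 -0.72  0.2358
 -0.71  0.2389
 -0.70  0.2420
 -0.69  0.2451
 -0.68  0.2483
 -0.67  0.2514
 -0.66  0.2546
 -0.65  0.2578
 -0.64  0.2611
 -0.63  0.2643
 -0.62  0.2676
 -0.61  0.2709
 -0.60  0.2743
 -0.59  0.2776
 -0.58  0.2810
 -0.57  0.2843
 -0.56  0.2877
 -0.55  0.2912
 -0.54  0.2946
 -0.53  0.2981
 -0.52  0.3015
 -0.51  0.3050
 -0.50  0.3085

7.11

σ√T = 0.43 × 0.5000 = 0.2150
d₁ = [ln(190/220) + (0.027 + 0.43²/2)·0.25] / 0.2150 = [-0.1466 + 0.0299] / 0.2150 = -0.5430 which rounds to -0.54
d₂ = d₁ − σ√T = -0.5430 − 0.2150 = -0.7580 which rounds to -0.76
e^(−rT) = e^(−0.027·0.25) = 0.9933
N(d₁) = N(-0.54) = 0.2946;  N(d₂) = N(-0.76) = 0.2236
C = 190·0.2946 − 220·0.9933·0.2236 = 55.9740 − 48.8624 = 7.1116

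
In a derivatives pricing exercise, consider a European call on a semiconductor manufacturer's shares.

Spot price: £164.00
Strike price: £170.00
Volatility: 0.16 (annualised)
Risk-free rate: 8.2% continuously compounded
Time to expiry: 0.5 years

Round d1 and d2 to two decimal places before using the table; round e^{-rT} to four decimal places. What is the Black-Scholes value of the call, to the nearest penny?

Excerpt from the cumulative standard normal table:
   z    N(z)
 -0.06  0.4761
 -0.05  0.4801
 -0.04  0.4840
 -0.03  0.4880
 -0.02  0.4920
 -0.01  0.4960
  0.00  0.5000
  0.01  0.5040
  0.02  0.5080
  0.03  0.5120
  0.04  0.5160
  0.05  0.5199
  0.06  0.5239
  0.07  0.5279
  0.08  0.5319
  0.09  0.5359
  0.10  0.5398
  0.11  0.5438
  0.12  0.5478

£7.60

T = 0.5;  σ√T = 0.1131
ln(S/K) + (r + σ²/2)T = ln(164/170) + (0.082 + 0.16²/2)·0.5 = -0.0359 + 0.0474 = 0.0115
d₁ = 0.0115 / 0.1131 = 0.1014 → 0.10
d₂ = d₁ − σ√T = 0.1014 − 0.1131 = -0.0118 → -0.01
exp(−rT) = exp(−0.082·0.5) = 0.9598
C = 164·N(0.10) − 170·0.9598·N(-0.01) = 164·0.5398 − 170·0.9598·0.4960 = 88.5272 − 80.9303 = 7.5969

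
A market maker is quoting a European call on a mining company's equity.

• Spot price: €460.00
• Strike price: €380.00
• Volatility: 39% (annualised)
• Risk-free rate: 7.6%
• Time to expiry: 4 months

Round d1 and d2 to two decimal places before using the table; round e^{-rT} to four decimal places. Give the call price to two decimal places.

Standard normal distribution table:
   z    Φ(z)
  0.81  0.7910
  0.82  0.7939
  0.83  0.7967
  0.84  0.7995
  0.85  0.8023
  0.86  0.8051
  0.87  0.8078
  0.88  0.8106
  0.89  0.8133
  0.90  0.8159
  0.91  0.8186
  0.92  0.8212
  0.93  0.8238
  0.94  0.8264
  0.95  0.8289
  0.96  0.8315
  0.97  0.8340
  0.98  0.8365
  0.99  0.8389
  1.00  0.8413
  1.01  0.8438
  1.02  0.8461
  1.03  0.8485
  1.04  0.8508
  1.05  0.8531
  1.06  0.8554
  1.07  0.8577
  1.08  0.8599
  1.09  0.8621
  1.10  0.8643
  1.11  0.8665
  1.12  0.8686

€97.29

T = 0.3333;  σ√T = 0.2252
ln(S/K) + (r + σ²/2)T = ln(460/380) + (0.076 + 0.39²/2)·0.3333 = 0.1911 + 0.0507 = 0.2417
d₁ = 0.2417 / 0.2252 = 1.0736 ≈ 1.07
d₂ = d₁ − σ√T = 1.0736 − 0.2252 = 0.8484 ≈ 0.85
exp(−rT) = exp(−0.076·0.3333) = 0.9750
N(d₁) = N(1.07) = 0.8577;  N(d₂) = N(0.85) = 0.8023
C = 460·0.8577 − 380·0.9750·0.8023 = 394.5420 − 297.2522 = 97.2899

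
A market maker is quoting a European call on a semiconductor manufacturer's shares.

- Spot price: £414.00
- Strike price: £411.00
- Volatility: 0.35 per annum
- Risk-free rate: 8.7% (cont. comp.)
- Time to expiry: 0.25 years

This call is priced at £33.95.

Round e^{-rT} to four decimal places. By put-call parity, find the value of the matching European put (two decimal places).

£22.11

exp(−rT) = exp(−0.087·0.25) = 0.9785
Put-call parity: C − P = S − K·e^(−rT) = 414 − 411·0.9785 = 414 − 402.1635 = 11.8365
P = C − (C − P) = 33.95 − (11.8365) = 22.1135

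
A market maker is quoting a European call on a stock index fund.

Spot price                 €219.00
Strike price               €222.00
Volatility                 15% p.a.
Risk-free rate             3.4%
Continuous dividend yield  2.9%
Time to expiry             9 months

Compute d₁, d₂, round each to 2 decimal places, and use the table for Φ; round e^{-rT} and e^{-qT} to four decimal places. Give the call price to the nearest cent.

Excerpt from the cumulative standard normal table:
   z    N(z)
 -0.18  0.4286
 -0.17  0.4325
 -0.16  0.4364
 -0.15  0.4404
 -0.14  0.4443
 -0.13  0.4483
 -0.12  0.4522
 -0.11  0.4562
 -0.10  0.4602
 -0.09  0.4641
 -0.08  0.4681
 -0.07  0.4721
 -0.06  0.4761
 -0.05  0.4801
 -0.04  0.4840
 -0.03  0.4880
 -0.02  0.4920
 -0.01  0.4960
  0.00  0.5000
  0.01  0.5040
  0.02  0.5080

σ√T = 0.15·√0.75 = 0.1299
ln(S/K) + (r − q + σ²/2)T = ln(219/222) + (0.034 − 0.029 + 0.15²/2)·0.75 = -0.0136 + 0.0122 = -0.0014
d₁ = -0.0014 / 0.1299 = -0.0109 which rounds to -0.01
d₂ = d₁ − σ√T = -0.0109 − 0.1299 = -0.1408 which rounds to -0.14
exp(−qT) = exp(−0.029·0.75) = 0.9785;  exp(−rT) = exp(−0.034·0.75) = 0.9748
N(d₁) = N(-0.01) = 0.4960;  N(d₂) = N(-0.14) = 0.4443
C = 219·0.9785·0.4960 − 222·0.9748·0.4443 = 106.2886 − 96.1490 = 10.1396

€10.14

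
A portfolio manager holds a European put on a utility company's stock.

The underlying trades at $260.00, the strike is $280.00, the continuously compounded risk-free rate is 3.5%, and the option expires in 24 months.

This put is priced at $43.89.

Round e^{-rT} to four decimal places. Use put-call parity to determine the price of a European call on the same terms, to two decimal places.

$42.82

e^(−rT) = e^(−0.035·2) = 0.9324
Put-call parity: C − P = S − K·e^(−rT) = 260 − 280·0.9324 = 260 − 261.0720 = -1.0720
C = P + (C − P) = 43.89 + (-1.0720) = 42.8180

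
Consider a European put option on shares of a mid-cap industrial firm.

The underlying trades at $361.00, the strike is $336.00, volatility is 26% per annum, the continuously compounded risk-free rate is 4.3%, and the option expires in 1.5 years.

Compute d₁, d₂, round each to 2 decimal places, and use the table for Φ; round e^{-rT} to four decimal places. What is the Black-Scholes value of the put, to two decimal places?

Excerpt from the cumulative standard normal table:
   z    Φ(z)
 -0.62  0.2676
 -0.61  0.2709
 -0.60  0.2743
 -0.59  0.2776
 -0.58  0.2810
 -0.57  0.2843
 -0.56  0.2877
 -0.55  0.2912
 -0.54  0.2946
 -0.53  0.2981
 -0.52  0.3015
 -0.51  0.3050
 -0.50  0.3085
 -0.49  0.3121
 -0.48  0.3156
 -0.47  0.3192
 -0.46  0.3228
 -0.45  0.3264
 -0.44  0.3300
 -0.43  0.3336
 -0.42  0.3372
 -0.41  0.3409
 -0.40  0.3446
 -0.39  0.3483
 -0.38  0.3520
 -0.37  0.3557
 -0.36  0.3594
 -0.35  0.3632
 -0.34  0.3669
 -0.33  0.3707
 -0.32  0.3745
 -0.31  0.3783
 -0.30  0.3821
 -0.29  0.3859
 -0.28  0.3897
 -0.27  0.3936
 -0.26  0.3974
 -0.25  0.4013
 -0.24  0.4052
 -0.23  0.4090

σ√T = 0.26·√1.5 = 0.3184
ln(S/K) + (r + σ²/2)T = ln(361/336) + (0.043 + 0.26²/2)·1.5 = 0.0718 + 0.1152 = 0.1870
d₁ = 0.1870 / 0.3184 = 0.5871 ≈ 0.59
d₂ = d₁ − σ√T = 0.5871 − 0.3184 = 0.2687 ≈ 0.27
exp(−rT) = exp(−0.043·1.5) = 0.9375
N(−d₂) = N(-0.27) = 0.3936;  N(−d₁) = N(-0.59) = 0.2776
P = 336·0.9375·0.3936 − 361·0.2776 = 123.9840 − 100.2136 = 23.7704

$23.77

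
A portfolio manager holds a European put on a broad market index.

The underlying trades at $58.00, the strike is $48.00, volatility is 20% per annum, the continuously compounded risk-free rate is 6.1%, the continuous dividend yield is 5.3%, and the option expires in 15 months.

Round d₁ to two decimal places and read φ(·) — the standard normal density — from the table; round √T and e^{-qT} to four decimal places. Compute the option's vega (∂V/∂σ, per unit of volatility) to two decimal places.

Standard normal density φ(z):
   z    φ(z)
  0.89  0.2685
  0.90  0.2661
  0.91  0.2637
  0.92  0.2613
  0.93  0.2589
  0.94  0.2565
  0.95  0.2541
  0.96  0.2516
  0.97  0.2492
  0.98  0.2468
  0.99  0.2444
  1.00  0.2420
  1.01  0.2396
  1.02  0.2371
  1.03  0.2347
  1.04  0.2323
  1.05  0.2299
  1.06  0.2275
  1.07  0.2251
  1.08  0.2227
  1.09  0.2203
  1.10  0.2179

14.69

σ√T = 0.2·√1.25 = 0.2236
d₁ = [ln(58/48) + (0.061 − 0.053 + 0.2²/2)·1.25] / 0.2236 = [0.1892 + 0.0350] / 0.2236 = 1.0028 → 1.00
√T = √1.25 = 1.1180
φ(d₁) = φ(1.00) = 0.2420
e^(−qT) = e^(−0.053·1.25) = 0.9359
vega = S·e^(−qT)·φ(d₁)·√T = 58·0.9359·0.2420·1.1180 = 14.6864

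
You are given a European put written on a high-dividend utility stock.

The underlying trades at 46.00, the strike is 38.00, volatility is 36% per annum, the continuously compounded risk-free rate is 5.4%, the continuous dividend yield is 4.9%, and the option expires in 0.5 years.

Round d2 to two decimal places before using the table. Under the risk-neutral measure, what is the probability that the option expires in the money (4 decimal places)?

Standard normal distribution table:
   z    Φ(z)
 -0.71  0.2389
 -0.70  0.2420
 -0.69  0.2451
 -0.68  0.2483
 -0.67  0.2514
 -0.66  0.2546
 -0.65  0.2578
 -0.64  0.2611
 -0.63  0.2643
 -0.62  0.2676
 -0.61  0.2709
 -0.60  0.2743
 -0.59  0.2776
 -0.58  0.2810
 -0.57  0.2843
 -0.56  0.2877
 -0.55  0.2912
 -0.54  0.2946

0.2643

T = 0.5;  σ√T = 0.2546
ln(S/K) + (r − q + σ²/2)T = ln(46/38) + (0.054 − 0.049 + 0.36²/2)·0.5 = 0.1911 + 0.0349 = 0.2260
d₁ = 0.2260 / 0.2546 = 0.8876 ≈ 0.89
d₂ = d₁ − σ√T = 0.8876 − 0.2546 = 0.6331 ≈ 0.63
Risk-neutral Pr[S_T < K] = N(−d₂) = N(-0.63) = 0.2643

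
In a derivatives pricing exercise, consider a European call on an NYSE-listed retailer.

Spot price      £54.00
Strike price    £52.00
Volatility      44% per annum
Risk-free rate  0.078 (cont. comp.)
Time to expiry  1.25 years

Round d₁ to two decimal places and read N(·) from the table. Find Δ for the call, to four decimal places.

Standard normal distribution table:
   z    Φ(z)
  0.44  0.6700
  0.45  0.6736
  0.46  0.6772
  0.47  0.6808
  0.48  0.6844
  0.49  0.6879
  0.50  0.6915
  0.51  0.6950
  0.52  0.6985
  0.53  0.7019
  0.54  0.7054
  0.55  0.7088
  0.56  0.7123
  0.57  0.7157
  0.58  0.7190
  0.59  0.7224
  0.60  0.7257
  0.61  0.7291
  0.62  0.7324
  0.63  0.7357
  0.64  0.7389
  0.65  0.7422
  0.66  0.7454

0.6985

T = 1.25;  σ√T = 0.4919
d₁ = [ln(54/52) + (0.078 + 0.44²/2)·1.25] / 0.4919 = [0.0377 + 0.2185] / 0.4919 = 0.5209 ≈ 0.52
N(d₁) = N(0.52) = 0.6985
Δ_call = N(d₁) = 0.6985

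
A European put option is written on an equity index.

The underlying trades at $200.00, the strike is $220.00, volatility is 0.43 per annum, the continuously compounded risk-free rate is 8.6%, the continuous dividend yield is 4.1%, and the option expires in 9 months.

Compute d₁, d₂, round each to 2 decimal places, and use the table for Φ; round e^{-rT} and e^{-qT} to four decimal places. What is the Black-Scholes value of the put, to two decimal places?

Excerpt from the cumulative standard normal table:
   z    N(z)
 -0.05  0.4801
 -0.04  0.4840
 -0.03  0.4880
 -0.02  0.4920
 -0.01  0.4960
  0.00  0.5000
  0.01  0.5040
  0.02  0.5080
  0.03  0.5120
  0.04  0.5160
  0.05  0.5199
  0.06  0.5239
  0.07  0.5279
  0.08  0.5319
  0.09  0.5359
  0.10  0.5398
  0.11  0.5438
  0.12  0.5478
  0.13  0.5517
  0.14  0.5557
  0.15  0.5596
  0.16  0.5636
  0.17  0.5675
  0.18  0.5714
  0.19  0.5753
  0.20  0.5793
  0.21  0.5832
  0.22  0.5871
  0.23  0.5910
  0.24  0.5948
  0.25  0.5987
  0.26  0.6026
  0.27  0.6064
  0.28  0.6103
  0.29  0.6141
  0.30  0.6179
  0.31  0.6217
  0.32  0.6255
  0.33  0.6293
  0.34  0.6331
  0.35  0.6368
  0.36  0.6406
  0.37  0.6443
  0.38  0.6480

$35.92

σ√T = 0.43 × 0.8660 = 0.3724
d₁ = [ln(200/220) + (0.086 − 0.041 + 0.43²/2)·0.75] / 0.3724 = [-0.0953 + 0.1031] / 0.3724 = 0.0209 ≈ 0.02
d₂ = d₁ − σ√T = 0.0209 − 0.3724 = -0.3515 ≈ -0.35
exp(−qT) = exp(−0.041·0.75) = 0.9697;  exp(−rT) = exp(−0.086·0.75) = 0.9375
N(−d₂) = N(0.35) = 0.6368;  N(−d₁) = N(-0.02) = 0.4920
P = 220·0.9375·0.6368 − 200·0.9697·0.4920 = 131.3400 − 95.4185 = 35.9215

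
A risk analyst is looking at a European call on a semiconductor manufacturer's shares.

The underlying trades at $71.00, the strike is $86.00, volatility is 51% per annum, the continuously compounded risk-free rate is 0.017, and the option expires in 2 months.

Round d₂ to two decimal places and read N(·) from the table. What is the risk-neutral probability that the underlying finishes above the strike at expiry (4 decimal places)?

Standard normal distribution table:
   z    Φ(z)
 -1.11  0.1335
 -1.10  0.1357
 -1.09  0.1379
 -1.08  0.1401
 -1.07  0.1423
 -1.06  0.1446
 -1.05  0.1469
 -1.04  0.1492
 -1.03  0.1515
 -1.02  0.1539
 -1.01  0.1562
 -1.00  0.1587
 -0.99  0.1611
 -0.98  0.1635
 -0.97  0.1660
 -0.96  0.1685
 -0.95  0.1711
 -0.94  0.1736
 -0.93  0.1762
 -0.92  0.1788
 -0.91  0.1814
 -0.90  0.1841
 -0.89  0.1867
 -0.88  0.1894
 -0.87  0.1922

σ√T = 0.51·√0.1667 = 0.2082
d₁ = [ln(71/86) + (0.017 + 0.51²/2)·0.1667] / 0.2082 = [-0.1917 + 0.0245] / 0.2082 = -0.8029 which rounds to -0.80
d₂ = d₁ − σ√T = -0.8029 − 0.2082 = -1.0111 which rounds to -1.01
Risk-neutral Pr[S_T > K] = N(d₂) = N(-1.01) = 0.1562

0.1562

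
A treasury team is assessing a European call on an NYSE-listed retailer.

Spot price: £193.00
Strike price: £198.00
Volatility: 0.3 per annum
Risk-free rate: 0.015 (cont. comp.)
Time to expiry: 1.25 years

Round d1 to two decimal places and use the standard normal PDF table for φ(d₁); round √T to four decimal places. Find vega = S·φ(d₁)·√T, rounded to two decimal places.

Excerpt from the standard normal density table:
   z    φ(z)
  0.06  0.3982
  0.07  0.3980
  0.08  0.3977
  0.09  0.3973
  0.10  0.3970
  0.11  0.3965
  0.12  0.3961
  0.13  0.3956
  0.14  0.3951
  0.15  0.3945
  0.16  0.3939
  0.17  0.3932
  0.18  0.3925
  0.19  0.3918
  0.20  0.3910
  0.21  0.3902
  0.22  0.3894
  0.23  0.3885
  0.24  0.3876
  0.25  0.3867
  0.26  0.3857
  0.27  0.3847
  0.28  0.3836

T = 1.25;  σ√T = 0.3354
d₁ = [ln(193/198) + (0.015 + 0.3²/2)·1.25] / 0.3354 = [-0.0256 + 0.0750] / 0.3354 = 0.1474 ⇒ 0.15
√T = √1.25 = 1.1180
φ(d₁) = φ(0.15) = 0.3945
vega = S·φ(d₁)·√T = 193·0.3945·1.1180 = 85.1228
(Vega is the same for a European call and put with the same parameters.)

85.12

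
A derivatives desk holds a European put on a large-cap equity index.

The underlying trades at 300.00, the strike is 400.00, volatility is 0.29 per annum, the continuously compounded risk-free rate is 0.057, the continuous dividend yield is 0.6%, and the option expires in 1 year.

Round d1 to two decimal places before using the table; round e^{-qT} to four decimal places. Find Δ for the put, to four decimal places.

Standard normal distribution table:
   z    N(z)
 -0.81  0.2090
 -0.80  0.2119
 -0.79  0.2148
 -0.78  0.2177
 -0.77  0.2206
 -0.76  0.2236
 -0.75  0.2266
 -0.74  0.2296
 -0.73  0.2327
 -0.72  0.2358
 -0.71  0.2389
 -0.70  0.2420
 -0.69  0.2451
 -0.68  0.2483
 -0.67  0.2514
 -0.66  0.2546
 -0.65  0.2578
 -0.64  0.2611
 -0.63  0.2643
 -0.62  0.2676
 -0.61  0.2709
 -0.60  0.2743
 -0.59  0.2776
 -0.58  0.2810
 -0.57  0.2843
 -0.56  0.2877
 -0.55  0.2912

σ√T = 0.29 × 1.0000 = 0.2900
d₁ = [ln(300/400) + (0.057 − 0.006 + ½·0.29²)·1] / (σ√T) = (-0.2877 + 0.0930) / 0.2900 = -0.6711 ≈ -0.67
N(d₁) = N(-0.67) = 0.2514
Δ_put = e^(−qT)·(N(d₁) − 1) = 0.9940·(0.2514 − 1) = -0.7441

-0.7441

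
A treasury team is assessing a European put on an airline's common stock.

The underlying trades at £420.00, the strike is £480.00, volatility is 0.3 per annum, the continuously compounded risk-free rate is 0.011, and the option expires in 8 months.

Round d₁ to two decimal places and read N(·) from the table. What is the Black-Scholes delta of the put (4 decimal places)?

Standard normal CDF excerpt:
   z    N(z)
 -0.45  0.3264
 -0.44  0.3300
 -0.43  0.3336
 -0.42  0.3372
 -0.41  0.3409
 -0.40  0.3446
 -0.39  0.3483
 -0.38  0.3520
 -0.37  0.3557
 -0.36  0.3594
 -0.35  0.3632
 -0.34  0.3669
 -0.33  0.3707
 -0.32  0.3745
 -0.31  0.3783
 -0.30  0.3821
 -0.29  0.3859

-0.6517

σ√T = 0.3 × 0.8165 = 0.2449
d₁ = [ln(420/480) + (0.011 + 0.3²/2)·0.6667] / 0.2449 = [-0.1335 + 0.0373] / 0.2449 = -0.3927 → -0.39
N(d₁) = N(-0.39) = 0.3483
Δ_put = N(d₁) − 1 = 0.3483 − 1 = -0.6517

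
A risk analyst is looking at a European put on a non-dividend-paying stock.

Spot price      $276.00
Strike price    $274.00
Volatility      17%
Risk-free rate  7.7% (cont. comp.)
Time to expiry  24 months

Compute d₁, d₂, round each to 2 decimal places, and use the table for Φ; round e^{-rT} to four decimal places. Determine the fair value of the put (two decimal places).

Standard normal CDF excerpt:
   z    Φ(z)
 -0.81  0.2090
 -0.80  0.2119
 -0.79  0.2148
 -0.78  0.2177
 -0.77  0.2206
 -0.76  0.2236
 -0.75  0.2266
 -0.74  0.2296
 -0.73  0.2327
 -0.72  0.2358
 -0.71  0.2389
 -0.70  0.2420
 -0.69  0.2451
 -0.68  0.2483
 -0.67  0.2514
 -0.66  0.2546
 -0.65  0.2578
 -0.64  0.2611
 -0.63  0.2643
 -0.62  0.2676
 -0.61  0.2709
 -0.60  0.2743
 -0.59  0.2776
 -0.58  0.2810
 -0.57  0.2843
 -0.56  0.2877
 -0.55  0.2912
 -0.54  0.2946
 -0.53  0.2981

σ√T = 0.17·√2 = 0.2404
d₁ = [ln(276/274) + (0.077 + ½·0.17²)·2] / (σ√T) = (0.0073 + 0.1829) / 0.2404 = 0.7910 ≈ 0.79
d₂ = 0.7910 − 0.2404 = 0.5506 ≈ 0.55
e^(−rT) = e^(−0.077·2) = 0.8573
N(−d₂) = N(-0.55) = 0.2912;  N(−d₁) = N(-0.79) = 0.2148
P = 274·0.8573·0.2912 − 276·0.2148 = 68.4029 − 59.2848 = 9.1181

$9.12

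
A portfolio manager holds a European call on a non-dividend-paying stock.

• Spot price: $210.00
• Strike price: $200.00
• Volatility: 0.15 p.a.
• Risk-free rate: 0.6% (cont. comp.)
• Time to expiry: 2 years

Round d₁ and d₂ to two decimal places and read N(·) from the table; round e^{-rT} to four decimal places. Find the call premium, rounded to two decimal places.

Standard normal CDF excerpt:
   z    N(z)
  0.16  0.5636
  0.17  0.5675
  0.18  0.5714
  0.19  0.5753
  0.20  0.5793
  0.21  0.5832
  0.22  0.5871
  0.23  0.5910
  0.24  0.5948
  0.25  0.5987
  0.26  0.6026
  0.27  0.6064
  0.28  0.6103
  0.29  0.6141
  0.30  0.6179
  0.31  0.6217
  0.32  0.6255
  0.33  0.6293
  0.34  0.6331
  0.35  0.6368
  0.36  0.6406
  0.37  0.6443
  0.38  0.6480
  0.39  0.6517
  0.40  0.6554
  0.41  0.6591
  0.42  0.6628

$23.94

σ√T = 0.15 × 1.4142 = 0.2121
d₁ = [ln(210/200) + (0.006 + 0.15²/2)·2] / 0.2121 = [0.0488 + 0.0345] / 0.2121 = 0.3926 → 0.39
d₂ = d₁ − σ√T = 0.3926 − 0.2121 = 0.1805 → 0.18
e^(−rT) = e^(−0.006·2) = 0.9881
C = 210·N(0.39) − 200·0.9881·N(0.18) = 210·0.6517 − 200·0.9881·0.5714 = 136.8570 − 112.9201 = 23.9369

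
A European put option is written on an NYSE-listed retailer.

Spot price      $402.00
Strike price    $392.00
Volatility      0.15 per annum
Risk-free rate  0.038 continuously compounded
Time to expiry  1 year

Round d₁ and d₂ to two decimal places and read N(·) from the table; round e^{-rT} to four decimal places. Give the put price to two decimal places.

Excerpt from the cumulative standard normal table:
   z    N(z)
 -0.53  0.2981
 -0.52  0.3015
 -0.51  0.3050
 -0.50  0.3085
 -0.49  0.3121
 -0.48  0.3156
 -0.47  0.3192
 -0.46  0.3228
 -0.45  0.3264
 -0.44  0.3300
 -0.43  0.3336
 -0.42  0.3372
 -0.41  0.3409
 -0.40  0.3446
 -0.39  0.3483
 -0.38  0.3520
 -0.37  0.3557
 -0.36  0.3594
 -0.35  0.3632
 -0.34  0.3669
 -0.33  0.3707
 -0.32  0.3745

$13.05

σ√T = 0.15·√1 = 0.1500
ln(S/K) + (r + σ²/2)T = ln(402/392) + (0.038 + 0.15²/2)·1 = 0.0252 + 0.0493 = 0.0744
d₁ = 0.0744 / 0.1500 = 0.4963 ⇒ 0.50
d₂ = d₁ − σ√T = 0.4963 − 0.1500 = 0.3463 ⇒ 0.35
e^(−rT) = e^(−0.038·1) = 0.9627
N(−d₂) = N(-0.35) = 0.3632;  N(−d₁) = N(-0.50) = 0.3085
P = 392·0.9627·0.3632 − 402·0.3085 = 137.0638 − 124.0170 = 13.0468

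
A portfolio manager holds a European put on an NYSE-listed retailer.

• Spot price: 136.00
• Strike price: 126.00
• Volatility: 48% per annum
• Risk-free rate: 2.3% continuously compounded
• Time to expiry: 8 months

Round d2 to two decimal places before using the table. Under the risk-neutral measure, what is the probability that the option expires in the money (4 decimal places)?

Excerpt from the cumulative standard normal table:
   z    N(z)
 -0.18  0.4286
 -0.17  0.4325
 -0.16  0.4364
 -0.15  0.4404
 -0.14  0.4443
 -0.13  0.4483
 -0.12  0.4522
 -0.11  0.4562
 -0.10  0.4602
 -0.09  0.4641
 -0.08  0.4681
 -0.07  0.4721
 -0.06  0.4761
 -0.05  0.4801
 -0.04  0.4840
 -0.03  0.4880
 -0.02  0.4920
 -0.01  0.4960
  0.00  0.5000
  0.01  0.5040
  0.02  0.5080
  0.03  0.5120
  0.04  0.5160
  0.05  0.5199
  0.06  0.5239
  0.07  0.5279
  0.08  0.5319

0.4840

σ√T = 0.48 × 0.8165 = 0.3919
d₁ = [ln(136/126) + (0.023 + 0.48²/2)·0.6667] / 0.3919 = [0.0764 + 0.0921] / 0.3919 = 0.4300 ≈ 0.43
d₂ = d₁ − σ√T = 0.4300 − 0.3919 = 0.0380 ≈ 0.04
Risk-neutral Pr[S_T < K] = N(−d₂) = N(-0.04) = 0.4840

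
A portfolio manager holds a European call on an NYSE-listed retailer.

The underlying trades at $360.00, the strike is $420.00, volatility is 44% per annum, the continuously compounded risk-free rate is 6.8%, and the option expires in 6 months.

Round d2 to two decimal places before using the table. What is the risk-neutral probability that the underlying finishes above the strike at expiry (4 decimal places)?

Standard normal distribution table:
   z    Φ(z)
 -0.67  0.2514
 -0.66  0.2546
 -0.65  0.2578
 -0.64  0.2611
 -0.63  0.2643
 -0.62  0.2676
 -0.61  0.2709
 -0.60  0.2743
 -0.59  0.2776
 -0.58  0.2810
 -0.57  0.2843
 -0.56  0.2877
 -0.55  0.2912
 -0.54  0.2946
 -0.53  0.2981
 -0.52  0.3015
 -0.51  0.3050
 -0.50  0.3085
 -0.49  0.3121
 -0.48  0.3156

0.2946

σ√T = 0.44 × 0.7071 = 0.3111
d₁ = [ln(360/420) + (0.068 + 0.44²/2)·0.5] / 0.3111 = [-0.1542 + 0.0824] / 0.3111 = -0.2306 which rounds to -0.23
d₂ = d₁ − σ√T = -0.2306 − 0.3111 = -0.5417 which rounds to -0.54
Pr(exercise) under Q = N(d₂) = 0.2946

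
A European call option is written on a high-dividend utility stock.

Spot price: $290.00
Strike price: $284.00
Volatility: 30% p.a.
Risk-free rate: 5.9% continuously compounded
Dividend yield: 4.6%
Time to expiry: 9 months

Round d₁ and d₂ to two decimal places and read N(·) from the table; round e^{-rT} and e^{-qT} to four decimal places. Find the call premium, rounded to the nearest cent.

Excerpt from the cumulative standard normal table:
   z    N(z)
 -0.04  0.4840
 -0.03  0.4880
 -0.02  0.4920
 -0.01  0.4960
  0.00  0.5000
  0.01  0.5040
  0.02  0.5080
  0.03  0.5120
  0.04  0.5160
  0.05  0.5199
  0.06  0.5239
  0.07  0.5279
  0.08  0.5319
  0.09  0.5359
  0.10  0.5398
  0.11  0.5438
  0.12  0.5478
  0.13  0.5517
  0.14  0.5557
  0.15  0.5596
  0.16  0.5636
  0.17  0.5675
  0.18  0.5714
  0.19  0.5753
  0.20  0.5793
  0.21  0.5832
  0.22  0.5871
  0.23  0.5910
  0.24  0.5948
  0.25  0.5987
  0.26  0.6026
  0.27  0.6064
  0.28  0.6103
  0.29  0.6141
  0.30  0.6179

$32.97

σ√T = 0.3 × 0.8660 = 0.2598
d₁ = [ln(290/284) + (0.059 − 0.046 + 0.3²/2)·0.75] / 0.2598 = [0.0209 + 0.0435] / 0.2598 = 0.2479 → 0.25
d₂ = d₁ − σ√T = 0.2479 − 0.2598 = -0.0119 → -0.01
exp(−qT) = exp(−0.046·0.75) = 0.9661;  exp(−rT) = exp(−0.059·0.75) = 0.9567
C = 290·0.9661·N(0.25) − 284·0.9567·N(-0.01) = 290·0.9661·0.5987 − 284·0.9567·0.4960 = 167.7372 − 134.7646 = 32.9726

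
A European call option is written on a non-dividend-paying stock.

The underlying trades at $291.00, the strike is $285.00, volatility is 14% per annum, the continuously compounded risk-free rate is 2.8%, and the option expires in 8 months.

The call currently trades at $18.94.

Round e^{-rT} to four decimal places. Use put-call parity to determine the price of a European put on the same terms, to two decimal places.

e^(−rT) = e^(−0.028·0.6667) = 0.9815
Put-call parity: C − P = S − K·e^(−rT) = 291 − 285·0.9815 = 291 − 279.7275 = 11.2725
P = C − (C − P) = 18.94 − (11.2725) = 7.6675

$7.67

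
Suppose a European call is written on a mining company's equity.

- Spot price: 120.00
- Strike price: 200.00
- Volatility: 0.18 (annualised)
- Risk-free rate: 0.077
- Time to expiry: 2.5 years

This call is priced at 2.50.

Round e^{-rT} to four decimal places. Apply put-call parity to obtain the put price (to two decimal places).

exp(−rT) = exp(−0.077·2.5) = 0.8249
Put-call parity: C − P = S − K·e^(−rT) = 120 − 200·0.8249 = 120 − 164.9800 = -44.9800
P = C − (C − P) = 2.50 − (-44.9800) = 47.4800

47.48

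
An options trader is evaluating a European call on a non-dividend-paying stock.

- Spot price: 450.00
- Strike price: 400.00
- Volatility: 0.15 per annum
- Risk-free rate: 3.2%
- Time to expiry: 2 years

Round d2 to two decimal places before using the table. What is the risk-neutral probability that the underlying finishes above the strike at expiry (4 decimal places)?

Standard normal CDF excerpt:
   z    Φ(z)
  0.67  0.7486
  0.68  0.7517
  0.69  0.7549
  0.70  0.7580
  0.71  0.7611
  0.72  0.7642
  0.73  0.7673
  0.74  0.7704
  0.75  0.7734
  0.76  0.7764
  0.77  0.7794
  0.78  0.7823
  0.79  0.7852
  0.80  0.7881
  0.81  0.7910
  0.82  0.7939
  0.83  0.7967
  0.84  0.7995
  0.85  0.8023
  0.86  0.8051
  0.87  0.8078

T = 2;  σ√T = 0.2121
ln(S/K) + (r + σ²/2)T = ln(450/400) + (0.032 + 0.15²/2)·2 = 0.1178 + 0.0865 = 0.2043
d₁ = 0.2043 / 0.2121 = 0.9630 which rounds to 0.96
d₂ = d₁ − σ√T = 0.9630 − 0.2121 = 0.7509 which rounds to 0.75
Pr(exercise) under Q = N(d₂) = 0.7734

0.7734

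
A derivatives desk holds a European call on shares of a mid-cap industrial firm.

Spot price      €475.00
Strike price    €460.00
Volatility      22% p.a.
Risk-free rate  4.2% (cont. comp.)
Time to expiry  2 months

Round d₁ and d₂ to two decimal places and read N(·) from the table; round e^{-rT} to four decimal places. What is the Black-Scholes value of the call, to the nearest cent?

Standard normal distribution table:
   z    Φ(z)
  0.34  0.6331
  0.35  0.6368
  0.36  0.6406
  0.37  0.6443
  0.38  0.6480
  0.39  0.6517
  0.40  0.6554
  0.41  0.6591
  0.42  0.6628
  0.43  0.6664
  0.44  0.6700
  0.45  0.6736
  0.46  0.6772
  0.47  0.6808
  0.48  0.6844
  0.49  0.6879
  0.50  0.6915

€27.41

σ√T = 0.22 × 0.4082 = 0.0898
d₁ = [ln(475/460) + (0.042 + ½·0.22²)·0.1667] / (σ√T) = (0.0321 + 0.0110) / 0.0898 = 0.4801 ⇒ 0.48
d₂ = 0.4801 − 0.0898 = 0.3903 ⇒ 0.39
e^(−rT) = e^(−0.042·0.1667) = 0.9930
C = 475·N(0.48) − 460·0.9930·N(0.39) = 475·0.6844 − 460·0.9930·0.6517 = 325.0900 − 297.6835 = 27.4065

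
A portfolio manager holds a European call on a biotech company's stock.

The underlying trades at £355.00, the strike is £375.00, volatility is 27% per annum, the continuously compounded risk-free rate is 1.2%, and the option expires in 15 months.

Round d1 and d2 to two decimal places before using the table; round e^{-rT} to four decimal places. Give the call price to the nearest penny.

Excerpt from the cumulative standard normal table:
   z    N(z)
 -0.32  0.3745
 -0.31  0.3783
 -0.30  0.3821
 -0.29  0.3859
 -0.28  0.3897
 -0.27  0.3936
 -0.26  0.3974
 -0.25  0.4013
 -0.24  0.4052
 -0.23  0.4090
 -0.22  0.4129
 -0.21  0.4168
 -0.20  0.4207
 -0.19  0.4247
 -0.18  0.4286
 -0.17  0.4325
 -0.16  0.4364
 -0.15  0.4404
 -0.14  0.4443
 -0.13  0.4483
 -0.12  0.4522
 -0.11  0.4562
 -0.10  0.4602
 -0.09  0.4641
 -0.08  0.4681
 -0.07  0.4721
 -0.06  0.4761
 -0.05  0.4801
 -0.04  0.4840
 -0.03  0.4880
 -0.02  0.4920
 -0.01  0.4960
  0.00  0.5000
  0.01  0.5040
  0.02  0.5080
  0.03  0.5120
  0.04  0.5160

£36.38

σ√T = 0.27·√1.25 = 0.3019
d₁ = [ln(355/375) + (0.012 + ½·0.27²)·1.25] / (σ√T) = (-0.0548 + 0.0606) / 0.3019 = 0.0191 which rounds to 0.02
d₂ = 0.0191 − 0.3019 = -0.2828 which rounds to -0.28
exp(−rT) = exp(−0.012·1.25) = 0.9851
N(d₁) = N(0.02) = 0.5080;  N(d₂) = N(-0.28) = 0.3897
C = 355·0.5080 − 375·0.9851·0.3897 = 180.3400 − 143.9601 = 36.3799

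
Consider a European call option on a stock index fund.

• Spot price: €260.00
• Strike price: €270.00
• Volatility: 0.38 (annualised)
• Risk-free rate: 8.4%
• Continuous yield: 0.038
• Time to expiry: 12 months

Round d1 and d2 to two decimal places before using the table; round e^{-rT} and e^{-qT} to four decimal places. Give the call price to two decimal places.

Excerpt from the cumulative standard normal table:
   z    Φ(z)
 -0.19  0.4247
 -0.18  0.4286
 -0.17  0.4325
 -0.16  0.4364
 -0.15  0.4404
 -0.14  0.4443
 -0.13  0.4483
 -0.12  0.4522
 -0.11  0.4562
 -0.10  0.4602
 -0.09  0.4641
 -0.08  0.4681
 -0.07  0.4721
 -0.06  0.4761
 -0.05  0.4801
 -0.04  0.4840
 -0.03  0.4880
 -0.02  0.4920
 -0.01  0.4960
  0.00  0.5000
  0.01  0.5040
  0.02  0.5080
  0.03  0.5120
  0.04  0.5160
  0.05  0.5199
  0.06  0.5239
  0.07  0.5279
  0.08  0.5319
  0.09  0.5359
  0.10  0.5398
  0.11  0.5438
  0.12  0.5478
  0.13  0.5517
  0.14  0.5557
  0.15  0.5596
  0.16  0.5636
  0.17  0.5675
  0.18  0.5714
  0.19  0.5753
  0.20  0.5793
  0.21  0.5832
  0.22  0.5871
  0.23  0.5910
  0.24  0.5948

σ√T = 0.38 × 1.0000 = 0.3800
d₁ = [ln(260/270) + (0.084 − 0.038 + 0.38²/2)·1] / 0.3800 = [-0.0377 + 0.1182] / 0.3800 = 0.2117 ≈ 0.21
d₂ = d₁ − σ√T = 0.2117 − 0.3800 = -0.1683 ≈ -0.17
e^(−qT) = e^(−0.038·1) = 0.9627;  e^(−rT) = e^(−0.084·1) = 0.9194
C = 260·0.9627·N(0.21) − 270·0.9194·N(-0.17) = 260·0.9627·0.5832 − 270·0.9194·0.4325 = 145.9761 − 107.3629 = 38.6132

€38.61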